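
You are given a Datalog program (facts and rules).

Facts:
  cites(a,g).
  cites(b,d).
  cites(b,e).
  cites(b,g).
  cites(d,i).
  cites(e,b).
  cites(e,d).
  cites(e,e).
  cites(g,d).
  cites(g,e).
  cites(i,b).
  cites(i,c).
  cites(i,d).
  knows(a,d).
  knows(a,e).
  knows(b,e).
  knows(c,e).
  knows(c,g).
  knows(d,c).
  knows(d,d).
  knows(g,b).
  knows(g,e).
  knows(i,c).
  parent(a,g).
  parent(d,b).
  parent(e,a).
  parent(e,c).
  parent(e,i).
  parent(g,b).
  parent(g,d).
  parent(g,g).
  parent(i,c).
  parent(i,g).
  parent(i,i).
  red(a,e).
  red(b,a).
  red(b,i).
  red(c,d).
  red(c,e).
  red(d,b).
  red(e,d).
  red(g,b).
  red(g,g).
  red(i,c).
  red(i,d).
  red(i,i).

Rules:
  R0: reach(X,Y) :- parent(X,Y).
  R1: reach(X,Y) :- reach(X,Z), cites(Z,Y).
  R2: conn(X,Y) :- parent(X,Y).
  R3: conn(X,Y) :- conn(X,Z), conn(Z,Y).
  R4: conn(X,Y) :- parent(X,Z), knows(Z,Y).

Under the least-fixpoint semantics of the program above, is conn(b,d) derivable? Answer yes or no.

round 1: derive conn(a,g) via R2 from parent(a,g)
round 1: derive conn(d,b) via R2 from parent(d,b)
round 1: derive conn(e,a) via R2 from parent(e,a)
round 1: derive conn(e,c) via R2 from parent(e,c)
round 1: derive conn(e,i) via R2 from parent(e,i)
round 1: derive conn(g,b) via R2 from parent(g,b)
round 1: derive conn(g,d) via R2 from parent(g,d)
round 1: derive conn(g,g) via R2 from parent(g,g)
round 1: derive conn(i,c) via R2 from parent(i,c)
round 1: derive conn(i,g) via R2 from parent(i,g)
round 1: derive conn(i,i) via R2 from parent(i,i)
round 1: derive conn(a,b) via R4 from parent(a,g), knows(g,b)
round 1: derive conn(a,e) via R4 from parent(a,g), knows(g,e)
round 1: derive conn(d,e) via R4 from parent(d,b), knows(b,e)
round 1: derive conn(e,d) via R4 from parent(e,a), knows(a,d)
round 1: derive conn(e,e) via R4 from parent(e,a), knows(a,e)
round 1: derive conn(e,g) via R4 from parent(e,c), knows(c,g)
round 1: derive conn(g,c) via R4 from parent(g,d), knows(d,c)
round 1: derive conn(g,e) via R4 from parent(g,b), knows(b,e)
round 1: derive conn(i,b) via R4 from parent(i,g), knows(g,b)
round 1: derive conn(i,e) via R4 from parent(i,c), knows(c,e)
round 2: derive conn(a,a) via R3 from conn(a,e), conn(e,a)
round 2: derive conn(a,c) via R3 from conn(a,e), conn(e,c)
round 2: derive conn(a,d) via R3 from conn(a,e), conn(e,d)
round 2: derive conn(a,i) via R3 from conn(a,e), conn(e,i)
round 2: derive conn(d,a) via R3 from conn(d,e), conn(e,a)
round 2: derive conn(d,c) via R3 from conn(d,e), conn(e,c)
round 2: derive conn(d,d) via R3 from conn(d,e), conn(e,d)
round 2: derive conn(d,g) via R3 from conn(d,e), conn(e,g)
round 2: derive conn(d,i) via R3 from conn(d,e), conn(e,i)
round 2: derive conn(e,b) via R3 from conn(e,a), conn(a,b)
round 2: derive conn(g,a) via R3 from conn(g,e), conn(e,a)
round 2: derive conn(g,i) via R3 from conn(g,e), conn(e,i)
round 2: derive conn(i,a) via R3 from conn(i,e), conn(e,a)
round 2: derive conn(i,d) via R3 from conn(i,e), conn(e,d)

no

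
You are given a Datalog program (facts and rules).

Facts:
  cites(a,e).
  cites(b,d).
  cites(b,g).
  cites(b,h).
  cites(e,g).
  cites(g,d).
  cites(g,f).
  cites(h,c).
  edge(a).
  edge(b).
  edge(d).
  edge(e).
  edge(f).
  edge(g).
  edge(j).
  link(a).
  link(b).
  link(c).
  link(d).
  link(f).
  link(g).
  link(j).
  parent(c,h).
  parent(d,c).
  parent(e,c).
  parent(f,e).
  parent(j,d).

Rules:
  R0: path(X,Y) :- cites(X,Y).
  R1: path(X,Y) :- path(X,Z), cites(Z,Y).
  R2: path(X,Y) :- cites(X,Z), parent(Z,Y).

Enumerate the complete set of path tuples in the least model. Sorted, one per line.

path(a,c)
path(a,d)
path(a,e)
path(a,f)
path(a,g)
path(b,c)
path(b,d)
path(b,f)
path(b,g)
path(b,h)
path(e,d)
path(e,f)
path(e,g)
path(g,c)
path(g,d)
path(g,e)
path(g,f)
path(g,g)
path(h,c)
path(h,h)

round 1: derive path(a,e) via R0 from cites(a,e)
round 1: derive path(b,d) via R0 from cites(b,d)
round 1: derive path(b,g) via R0 from cites(b,g)
round 1: derive path(b,h) via R0 from cites(b,h)
round 1: derive path(e,g) via R0 from cites(e,g)
round 1: derive path(g,d) via R0 from cites(g,d)
round 1: derive path(g,f) via R0 from cites(g,f)
round 1: derive path(h,c) via R0 from cites(h,c)
round 1: derive path(a,c) via R2 from cites(a,e), parent(e,c)
round 1: derive path(b,c) via R2 from cites(b,d), parent(d,c)
round 1: derive path(g,c) via R2 from cites(g,d), parent(d,c)
round 1: derive path(g,e) via R2 from cites(g,f), parent(f,e)
round 1: derive path(h,h) via R2 from cites(h,c), parent(c,h)
round 2: derive path(a,g) via R1 from path(a,e), cites(e,g)
round 2: derive path(b,f) via R1 from path(b,g), cites(g,f)
round 2: derive path(e,d) via R1 from path(e,g), cites(g,d)
round 2: derive path(e,f) via R1 from path(e,g), cites(g,f)
round 2: derive path(g,g) via R1 from path(g,e), cites(e,g)
round 3: derive path(a,d) via R1 from path(a,g), cites(g,d)
round 3: derive path(a,f) via R1 from path(a,g), cites(g,f)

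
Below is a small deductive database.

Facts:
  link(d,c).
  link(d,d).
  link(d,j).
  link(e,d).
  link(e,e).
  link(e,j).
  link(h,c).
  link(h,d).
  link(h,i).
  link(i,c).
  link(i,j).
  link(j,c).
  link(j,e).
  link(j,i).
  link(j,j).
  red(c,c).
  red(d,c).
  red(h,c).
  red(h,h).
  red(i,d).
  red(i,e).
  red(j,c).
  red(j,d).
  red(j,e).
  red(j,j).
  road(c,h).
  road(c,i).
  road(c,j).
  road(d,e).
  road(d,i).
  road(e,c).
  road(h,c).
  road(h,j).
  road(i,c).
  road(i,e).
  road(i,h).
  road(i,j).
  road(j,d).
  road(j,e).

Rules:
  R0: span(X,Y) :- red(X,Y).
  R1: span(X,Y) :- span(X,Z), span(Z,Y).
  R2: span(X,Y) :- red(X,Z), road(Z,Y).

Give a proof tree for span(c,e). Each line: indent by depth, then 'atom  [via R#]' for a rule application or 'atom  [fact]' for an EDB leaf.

round 1: derive span(c,c) via R0 from red(c,c)
round 1: derive span(d,c) via R0 from red(d,c)
round 1: derive span(h,c) via R0 from red(h,c)
round 1: derive span(h,h) via R0 from red(h,h)
round 1: derive span(i,d) via R0 from red(i,d)
round 1: derive span(i,e) via R0 from red(i,e)
round 1: derive span(j,c) via R0 from red(j,c)
round 1: derive span(j,d) via R0 from red(j,d)
round 1: derive span(j,e) via R0 from red(j,e)
round 1: derive span(j,j) via R0 from red(j,j)
round 1: derive span(c,h) via R2 from red(c,c), road(c,h)
round 1: derive span(c,i) via R2 from red(c,c), road(c,i)
round 1: derive span(c,j) via R2 from red(c,c), road(c,j)
round 1: derive span(d,h) via R2 from red(d,c), road(c,h)
round 1: derive span(d,i) via R2 from red(d,c), road(c,i)
round 1: derive span(d,j) via R2 from red(d,c), road(c,j)
round 1: derive span(h,i) via R2 from red(h,c), road(c,i)
round 1: derive span(h,j) via R2 from red(h,c), road(c,j)
round 1: derive span(i,c) via R2 from red(i,e), road(e,c)
round 1: derive span(i,i) via R2 from red(i,d), road(d,i)
round 1: derive span(j,h) via R2 from red(j,c), road(c,h)
round 1: derive span(j,i) via R2 from red(j,c), road(c,i)
round 2: derive span(c,d) via R1 from span(c,i), span(i,d)
round 2: derive span(c,e) via R1 from span(c,i), span(i,e)
round 2: derive span(d,d) via R1 from span(d,i), span(i,d)
round 2: derive span(d,e) via R1 from span(d,i), span(i,e)
round 2: derive span(h,d) via R1 from span(h,i), span(i,d)
round 2: derive span(h,e) via R1 from span(h,i), span(i,e)
round 2: derive span(i,h) via R1 from span(i,c), span(c,h)
round 2: derive span(i,j) via R1 from span(i,c), span(c,j)

span(c,e)  [via R1]
  span(c,i)  [via R2]
    red(c,c)  [fact]
    road(c,i)  [fact]
  span(i,e)  [via R0]
    red(i,e)  [fact]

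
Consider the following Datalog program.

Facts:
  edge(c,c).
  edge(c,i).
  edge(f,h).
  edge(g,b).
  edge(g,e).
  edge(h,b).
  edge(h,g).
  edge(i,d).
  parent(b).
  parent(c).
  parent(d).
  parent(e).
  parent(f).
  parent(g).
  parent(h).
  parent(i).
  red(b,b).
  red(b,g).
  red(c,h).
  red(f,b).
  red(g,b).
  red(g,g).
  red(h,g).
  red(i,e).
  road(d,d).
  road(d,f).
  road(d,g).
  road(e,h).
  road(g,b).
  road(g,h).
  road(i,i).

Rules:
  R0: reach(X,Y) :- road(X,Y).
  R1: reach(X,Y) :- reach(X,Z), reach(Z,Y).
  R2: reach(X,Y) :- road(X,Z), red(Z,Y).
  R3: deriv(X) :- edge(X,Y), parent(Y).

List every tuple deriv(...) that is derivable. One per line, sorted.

round 1: derive deriv(c) via R3 from edge(c,c), parent(c)
round 1: derive deriv(f) via R3 from edge(f,h), parent(h)
round 1: derive deriv(g) via R3 from edge(g,b), parent(b)
round 1: derive deriv(h) via R3 from edge(h,b), parent(b)
round 1: derive deriv(i) via R3 from edge(i,d), parent(d)

deriv(c)
deriv(f)
deriv(g)
deriv(h)
deriv(i)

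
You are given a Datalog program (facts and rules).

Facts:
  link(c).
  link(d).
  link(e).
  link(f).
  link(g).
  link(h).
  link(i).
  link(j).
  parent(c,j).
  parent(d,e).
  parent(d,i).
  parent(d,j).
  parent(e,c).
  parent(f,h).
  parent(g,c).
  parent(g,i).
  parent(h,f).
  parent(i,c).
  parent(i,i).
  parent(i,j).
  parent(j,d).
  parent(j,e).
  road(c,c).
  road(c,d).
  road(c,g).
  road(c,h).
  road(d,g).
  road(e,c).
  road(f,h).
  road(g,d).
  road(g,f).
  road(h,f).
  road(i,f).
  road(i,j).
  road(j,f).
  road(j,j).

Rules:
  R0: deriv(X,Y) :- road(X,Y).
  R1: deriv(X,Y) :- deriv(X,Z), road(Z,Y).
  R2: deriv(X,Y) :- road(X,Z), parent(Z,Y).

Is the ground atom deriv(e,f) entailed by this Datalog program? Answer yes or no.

round 1: derive deriv(c,c) via R0 from road(c,c)
round 1: derive deriv(c,d) via R0 from road(c,d)
round 1: derive deriv(c,g) via R0 from road(c,g)
round 1: derive deriv(c,h) via R0 from road(c,h)
round 1: derive deriv(d,g) via R0 from road(d,g)
round 1: derive deriv(e,c) via R0 from road(e,c)
round 1: derive deriv(f,h) via R0 from road(f,h)
round 1: derive deriv(g,d) via R0 from road(g,d)
round 1: derive deriv(g,f) via R0 from road(g,f)
round 1: derive deriv(h,f) via R0 from road(h,f)
round 1: derive deriv(i,f) via R0 from road(i,f)
round 1: derive deriv(i,j) via R0 from road(i,j)
round 1: derive deriv(j,f) via R0 from road(j,f)
round 1: derive deriv(j,j) via R0 from road(j,j)
round 1: derive deriv(c,e) via R2 from road(c,d), parent(d,e)
round 1: derive deriv(c,f) via R2 from road(c,h), parent(h,f)
round 1: derive deriv(c,i) via R2 from road(c,d), parent(d,i)
round 1: derive deriv(c,j) via R2 from road(c,c), parent(c,j)
round 1: derive deriv(d,c) via R2 from road(d,g), parent(g,c)
round 1: derive deriv(d,i) via R2 from road(d,g), parent(g,i)
round 1: derive deriv(e,j) via R2 from road(e,c), parent(c,j)
round 1: derive deriv(f,f) via R2 from road(f,h), parent(h,f)
round 1: derive deriv(g,e) via R2 from road(g,d), parent(d,e)
round 1: derive deriv(g,h) via R2 from road(g,f), parent(f,h)
round 1: derive deriv(g,i) via R2 from road(g,d), parent(d,i)
round 1: derive deriv(g,j) via R2 from road(g,d), parent(d,j)
round 1: derive deriv(h,h) via R2 from road(h,f), parent(f,h)
round 1: derive deriv(i,d) via R2 from road(i,j), parent(j,d)
round 1: derive deriv(i,e) via R2 from road(i,j), parent(j,e)
round 1: derive deriv(i,h) via R2 from road(i,f), parent(f,h)
round 1: derive deriv(j,d) via R2 from road(j,j), parent(j,d)
round 1: derive deriv(j,e) via R2 from road(j,j), parent(j,e)
round 1: derive deriv(j,h) via R2 from road(j,f), parent(f,h)
round 2: derive deriv(d,d) via R1 from deriv(d,c), road(c,d)
round 2: derive deriv(d,f) via R1 from deriv(d,g), road(g,f)
round 2: derive deriv(d,h) via R1 from deriv(d,c), road(c,h)
round 2: derive deriv(d,j) via R1 from deriv(d,i), road(i,j)
round 2: derive deriv(e,d) via R1 from deriv(e,c), road(c,d)
round 2: derive deriv(e,f) via R1 from deriv(e,j), road(j,f)
round 2: derive deriv(e,g) via R1 from deriv(e,c), road(c,g)
round 2: derive deriv(e,h) via R1 from deriv(e,c), road(c,h)
round 2: derive deriv(g,c) via R1 from deriv(g,e), road(e,c)
round 2: derive deriv(g,g) via R1 from deriv(g,d), road(d,g)
round 2: derive deriv(i,c) via R1 from deriv(i,e), road(e,c)
round 2: derive deriv(i,g) via R1 from deriv(i,d), road(d,g)
round 2: derive deriv(j,c) via R1 from deriv(j,e), road(e,c)
round 2: derive deriv(j,g) via R1 from deriv(j,d), road(d,g)

yes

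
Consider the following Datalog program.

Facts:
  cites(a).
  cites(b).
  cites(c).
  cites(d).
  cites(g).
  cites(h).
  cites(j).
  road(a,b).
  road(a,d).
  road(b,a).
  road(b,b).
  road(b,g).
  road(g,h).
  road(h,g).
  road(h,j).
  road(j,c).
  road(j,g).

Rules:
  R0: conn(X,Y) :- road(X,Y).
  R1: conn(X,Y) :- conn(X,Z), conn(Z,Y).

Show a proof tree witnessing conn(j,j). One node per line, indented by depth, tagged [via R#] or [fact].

conn(j,j)  [via R1]
  conn(j,g)  [via R0]
    road(j,g)  [fact]
  conn(g,j)  [via R1]
    conn(g,h)  [via R0]
      road(g,h)  [fact]
    conn(h,j)  [via R0]
      road(h,j)  [fact]

round 1: derive conn(a,b) via R0 from road(a,b)
round 1: derive conn(a,d) via R0 from road(a,d)
round 1: derive conn(b,a) via R0 from road(b,a)
round 1: derive conn(b,b) via R0 from road(b,b)
round 1: derive conn(b,g) via R0 from road(b,g)
round 1: derive conn(g,h) via R0 from road(g,h)
round 1: derive conn(h,g) via R0 from road(h,g)
round 1: derive conn(h,j) via R0 from road(h,j)
round 1: derive conn(j,c) via R0 from road(j,c)
round 1: derive conn(j,g) via R0 from road(j,g)
round 2: derive conn(a,a) via R1 from conn(a,b), conn(b,a)
round 2: derive conn(a,g) via R1 from conn(a,b), conn(b,g)
round 2: derive conn(b,d) via R1 from conn(b,a), conn(a,d)
round 2: derive conn(b,h) via R1 from conn(b,g), conn(g,h)
round 2: derive conn(g,g) via R1 from conn(g,h), conn(h,g)
round 2: derive conn(g,j) via R1 from conn(g,h), conn(h,j)
round 2: derive conn(h,c) via R1 from conn(h,j), conn(j,c)
round 2: derive conn(h,h) via R1 from conn(h,g), conn(g,h)
round 2: derive conn(j,h) via R1 from conn(j,g), conn(g,h)
round 3: derive conn(a,h) via R1 from conn(a,b), conn(b,h)
round 3: derive conn(a,j) via R1 from conn(a,g), conn(g,j)
round 3: derive conn(b,c) via R1 from conn(b,h), conn(h,c)
round 3: derive conn(b,j) via R1 from conn(b,g), conn(g,j)
round 3: derive conn(g,c) via R1 from conn(g,h), conn(h,c)
round 3: derive conn(j,j) via R1 from conn(j,g), conn(g,j)
round 4: derive conn(a,c) via R1 from conn(a,b), conn(b,c)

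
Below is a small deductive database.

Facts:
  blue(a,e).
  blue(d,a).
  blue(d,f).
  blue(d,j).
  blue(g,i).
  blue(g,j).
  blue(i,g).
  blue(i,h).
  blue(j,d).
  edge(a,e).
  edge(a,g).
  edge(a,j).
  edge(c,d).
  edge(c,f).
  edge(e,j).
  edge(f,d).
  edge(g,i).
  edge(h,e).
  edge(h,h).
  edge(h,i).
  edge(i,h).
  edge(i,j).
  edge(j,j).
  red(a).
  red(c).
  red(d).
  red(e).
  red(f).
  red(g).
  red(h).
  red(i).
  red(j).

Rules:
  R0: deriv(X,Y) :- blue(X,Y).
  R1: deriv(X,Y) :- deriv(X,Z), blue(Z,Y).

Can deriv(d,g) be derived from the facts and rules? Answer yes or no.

no

round 1: derive deriv(a,e) via R0 from blue(a,e)
round 1: derive deriv(d,a) via R0 from blue(d,a)
round 1: derive deriv(d,f) via R0 from blue(d,f)
round 1: derive deriv(d,j) via R0 from blue(d,j)
round 1: derive deriv(g,i) via R0 from blue(g,i)
round 1: derive deriv(g,j) via R0 from blue(g,j)
round 1: derive deriv(i,g) via R0 from blue(i,g)
round 1: derive deriv(i,h) via R0 from blue(i,h)
round 1: derive deriv(j,d) via R0 from blue(j,d)
round 2: derive deriv(d,d) via R1 from deriv(d,j), blue(j,d)
round 2: derive deriv(d,e) via R1 from deriv(d,a), blue(a,e)
round 2: derive deriv(g,d) via R1 from deriv(g,j), blue(j,d)
round 2: derive deriv(g,g) via R1 from deriv(g,i), blue(i,g)
round 2: derive deriv(g,h) via R1 from deriv(g,i), blue(i,h)
round 2: derive deriv(i,i) via R1 from deriv(i,g), blue(g,i)
round 2: derive deriv(i,j) via R1 from deriv(i,g), blue(g,j)
round 2: derive deriv(j,a) via R1 from deriv(j,d), blue(d,a)
round 2: derive deriv(j,f) via R1 from deriv(j,d), blue(d,f)
round 2: derive deriv(j,j) via R1 from deriv(j,d), blue(d,j)
round 3: derive deriv(g,a) via R1 from deriv(g,d), blue(d,a)
round 3: derive deriv(g,f) via R1 from deriv(g,d), blue(d,f)
round 3: derive deriv(i,d) via R1 from deriv(i,j), blue(j,d)
round 3: derive deriv(j,e) via R1 from deriv(j,a), blue(a,e)
round 4: derive deriv(g,e) via R1 from deriv(g,a), blue(a,e)
round 4: derive deriv(i,a) via R1 from deriv(i,d), blue(d,a)
round 4: derive deriv(i,f) via R1 from deriv(i,d), blue(d,f)
round 5: derive deriv(i,e) via R1 from deriv(i,a), blue(a,e)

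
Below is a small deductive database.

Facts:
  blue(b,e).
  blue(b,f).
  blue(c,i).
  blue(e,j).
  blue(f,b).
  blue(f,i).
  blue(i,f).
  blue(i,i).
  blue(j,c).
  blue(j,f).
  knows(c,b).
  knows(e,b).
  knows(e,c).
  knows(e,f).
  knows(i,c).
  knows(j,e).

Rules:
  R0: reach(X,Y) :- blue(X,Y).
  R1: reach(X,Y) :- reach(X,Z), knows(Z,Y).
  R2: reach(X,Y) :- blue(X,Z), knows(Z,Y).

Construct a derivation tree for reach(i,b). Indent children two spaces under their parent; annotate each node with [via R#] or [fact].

round 1: derive reach(b,e) via R0 from blue(b,e)
round 1: derive reach(b,f) via R0 from blue(b,f)
round 1: derive reach(c,i) via R0 from blue(c,i)
round 1: derive reach(e,j) via R0 from blue(e,j)
round 1: derive reach(f,b) via R0 from blue(f,b)
round 1: derive reach(f,i) via R0 from blue(f,i)
round 1: derive reach(i,f) via R0 from blue(i,f)
round 1: derive reach(i,i) via R0 from blue(i,i)
round 1: derive reach(j,c) via R0 from blue(j,c)
round 1: derive reach(j,f) via R0 from blue(j,f)
round 1: derive reach(b,b) via R2 from blue(b,e), knows(e,b)
round 1: derive reach(b,c) via R2 from blue(b,e), knows(e,c)
round 1: derive reach(c,c) via R2 from blue(c,i), knows(i,c)
round 1: derive reach(e,e) via R2 from blue(e,j), knows(j,e)
round 1: derive reach(f,c) via R2 from blue(f,i), knows(i,c)
round 1: derive reach(i,c) via R2 from blue(i,i), knows(i,c)
round 1: derive reach(j,b) via R2 from blue(j,c), knows(c,b)
round 2: derive reach(c,b) via R1 from reach(c,c), knows(c,b)
round 2: derive reach(e,b) via R1 from reach(e,e), knows(e,b)
round 2: derive reach(e,c) via R1 from reach(e,e), knows(e,c)
round 2: derive reach(e,f) via R1 from reach(e,e), knows(e,f)
round 2: derive reach(i,b) via R1 from reach(i,c), knows(c,b)

reach(i,b)  [via R1]
  reach(i,c)  [via R2]
    blue(i,i)  [fact]
    knows(i,c)  [fact]
  knows(c,b)  [fact]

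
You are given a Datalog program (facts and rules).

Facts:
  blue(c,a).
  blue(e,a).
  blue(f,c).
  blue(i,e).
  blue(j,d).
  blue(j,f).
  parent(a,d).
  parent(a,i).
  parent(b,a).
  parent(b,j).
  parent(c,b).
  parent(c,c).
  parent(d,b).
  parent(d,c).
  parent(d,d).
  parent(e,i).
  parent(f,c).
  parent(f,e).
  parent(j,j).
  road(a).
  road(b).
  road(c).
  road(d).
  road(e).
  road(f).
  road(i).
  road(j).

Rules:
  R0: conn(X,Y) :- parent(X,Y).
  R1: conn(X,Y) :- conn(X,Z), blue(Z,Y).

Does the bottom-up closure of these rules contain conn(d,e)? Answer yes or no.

round 1: derive conn(a,d) via R0 from parent(a,d)
round 1: derive conn(a,i) via R0 from parent(a,i)
round 1: derive conn(b,a) via R0 from parent(b,a)
round 1: derive conn(b,j) via R0 from parent(b,j)
round 1: derive conn(c,b) via R0 from parent(c,b)
round 1: derive conn(c,c) via R0 from parent(c,c)
round 1: derive conn(d,b) via R0 from parent(d,b)
round 1: derive conn(d,c) via R0 from parent(d,c)
round 1: derive conn(d,d) via R0 from parent(d,d)
round 1: derive conn(e,i) via R0 from parent(e,i)
round 1: derive conn(f,c) via R0 from parent(f,c)
round 1: derive conn(f,e) via R0 from parent(f,e)
round 1: derive conn(j,j) via R0 from parent(j,j)
round 2: derive conn(a,e) via R1 from conn(a,i), blue(i,e)
round 2: derive conn(b,d) via R1 from conn(b,j), blue(j,d)
round 2: derive conn(b,f) via R1 from conn(b,j), blue(j,f)
round 2: derive conn(c,a) via R1 from conn(c,c), blue(c,a)
round 2: derive conn(d,a) via R1 from conn(d,c), blue(c,a)
round 2: derive conn(e,e) via R1 from conn(e,i), blue(i,e)
round 2: derive conn(f,a) via R1 from conn(f,c), blue(c,a)
round 2: derive conn(j,d) via R1 from conn(j,j), blue(j,d)
round 2: derive conn(j,f) via R1 from conn(j,j), blue(j,f)
round 3: derive conn(a,a) via R1 from conn(a,e), blue(e,a)
round 3: derive conn(b,c) via R1 from conn(b,f), blue(f,c)
round 3: derive conn(e,a) via R1 from conn(e,e), blue(e,a)
round 3: derive conn(j,c) via R1 from conn(j,f), blue(f,c)
round 4: derive conn(j,a) via R1 from conn(j,c), blue(c,a)

no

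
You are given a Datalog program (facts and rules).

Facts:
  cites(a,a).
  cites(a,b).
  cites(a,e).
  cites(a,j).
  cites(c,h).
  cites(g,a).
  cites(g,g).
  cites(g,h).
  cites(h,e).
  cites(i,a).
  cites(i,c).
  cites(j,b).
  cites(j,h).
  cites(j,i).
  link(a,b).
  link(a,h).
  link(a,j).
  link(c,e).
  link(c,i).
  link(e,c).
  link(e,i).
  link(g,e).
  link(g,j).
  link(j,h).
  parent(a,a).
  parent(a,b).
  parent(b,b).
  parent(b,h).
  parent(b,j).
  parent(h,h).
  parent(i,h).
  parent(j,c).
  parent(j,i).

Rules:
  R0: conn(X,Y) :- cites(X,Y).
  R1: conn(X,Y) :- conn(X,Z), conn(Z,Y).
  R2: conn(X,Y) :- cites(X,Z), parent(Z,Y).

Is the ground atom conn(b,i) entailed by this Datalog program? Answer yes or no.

no

round 1: derive conn(a,a) via R0 from cites(a,a)
round 1: derive conn(a,b) via R0 from cites(a,b)
round 1: derive conn(a,e) via R0 from cites(a,e)
round 1: derive conn(a,j) via R0 from cites(a,j)
round 1: derive conn(c,h) via R0 from cites(c,h)
round 1: derive conn(g,a) via R0 from cites(g,a)
round 1: derive conn(g,g) via R0 from cites(g,g)
round 1: derive conn(g,h) via R0 from cites(g,h)
round 1: derive conn(h,e) via R0 from cites(h,e)
round 1: derive conn(i,a) via R0 from cites(i,a)
round 1: derive conn(i,c) via R0 from cites(i,c)
round 1: derive conn(j,b) via R0 from cites(j,b)
round 1: derive conn(j,h) via R0 from cites(j,h)
round 1: derive conn(j,i) via R0 from cites(j,i)
round 1: derive conn(a,c) via R2 from cites(a,j), parent(j,c)
round 1: derive conn(a,h) via R2 from cites(a,b), parent(b,h)
round 1: derive conn(a,i) via R2 from cites(a,j), parent(j,i)
round 1: derive conn(g,b) via R2 from cites(g,a), parent(a,b)
round 1: derive conn(i,b) via R2 from cites(i,a), parent(a,b)
round 1: derive conn(j,j) via R2 from cites(j,b), parent(b,j)
round 2: derive conn(c,e) via R1 from conn(c,h), conn(h,e)
round 2: derive conn(g,c) via R1 from conn(g,a), conn(a,c)
round 2: derive conn(g,e) via R1 from conn(g,a), conn(a,e)
round 2: derive conn(g,i) via R1 from conn(g,a), conn(a,i)
round 2: derive conn(g,j) via R1 from conn(g,a), conn(a,j)
round 2: derive conn(i,e) via R1 from conn(i,a), conn(a,e)
round 2: derive conn(i,h) via R1 from conn(i,a), conn(a,h)
round 2: derive conn(i,i) via R1 from conn(i,a), conn(a,i)
round 2: derive conn(i,j) via R1 from conn(i,a), conn(a,j)
round 2: derive conn(j,a) via R1 from conn(j,i), conn(i,a)
round 2: derive conn(j,c) via R1 from conn(j,i), conn(i,c)
round 2: derive conn(j,e) via R1 from conn(j,h), conn(h,e)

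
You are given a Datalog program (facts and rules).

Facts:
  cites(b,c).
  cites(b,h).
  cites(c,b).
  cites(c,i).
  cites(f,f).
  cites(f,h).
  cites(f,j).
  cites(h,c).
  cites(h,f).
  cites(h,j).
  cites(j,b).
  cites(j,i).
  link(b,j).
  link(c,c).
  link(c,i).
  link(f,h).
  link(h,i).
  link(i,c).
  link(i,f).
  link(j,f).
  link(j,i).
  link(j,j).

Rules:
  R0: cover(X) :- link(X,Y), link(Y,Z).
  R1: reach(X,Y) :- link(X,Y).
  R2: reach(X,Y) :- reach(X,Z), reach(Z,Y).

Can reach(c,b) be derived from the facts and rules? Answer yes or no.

round 1: derive reach(b,j) via R1 from link(b,j)
round 1: derive reach(c,c) via R1 from link(c,c)
round 1: derive reach(c,i) via R1 from link(c,i)
round 1: derive reach(f,h) via R1 from link(f,h)
round 1: derive reach(h,i) via R1 from link(h,i)
round 1: derive reach(i,c) via R1 from link(i,c)
round 1: derive reach(i,f) via R1 from link(i,f)
round 1: derive reach(j,f) via R1 from link(j,f)
round 1: derive reach(j,i) via R1 from link(j,i)
round 1: derive reach(j,j) via R1 from link(j,j)
round 2: derive reach(b,f) via R2 from reach(b,j), reach(j,f)
round 2: derive reach(b,i) via R2 from reach(b,j), reach(j,i)
round 2: derive reach(c,f) via R2 from reach(c,i), reach(i,f)
round 2: derive reach(f,i) via R2 from reach(f,h), reach(h,i)
round 2: derive reach(h,c) via R2 from reach(h,i), reach(i,c)
round 2: derive reach(h,f) via R2 from reach(h,i), reach(i,f)
round 2: derive reach(i,h) via R2 from reach(i,f), reach(f,h)
round 2: derive reach(i,i) via R2 from reach(i,c), reach(c,i)
round 2: derive reach(j,c) via R2 from reach(j,i), reach(i,c)
round 2: derive reach(j,h) via R2 from reach(j,f), reach(f,h)
round 3: derive reach(b,c) via R2 from reach(b,i), reach(i,c)
round 3: derive reach(b,h) via R2 from reach(b,f), reach(f,h)
round 3: derive reach(c,h) via R2 from reach(c,f), reach(f,h)
round 3: derive reach(f,c) via R2 from reach(f,h), reach(h,c)
round 3: derive reach(f,f) via R2 from reach(f,h), reach(h,f)
round 3: derive reach(h,h) via R2 from reach(h,f), reach(f,h)

no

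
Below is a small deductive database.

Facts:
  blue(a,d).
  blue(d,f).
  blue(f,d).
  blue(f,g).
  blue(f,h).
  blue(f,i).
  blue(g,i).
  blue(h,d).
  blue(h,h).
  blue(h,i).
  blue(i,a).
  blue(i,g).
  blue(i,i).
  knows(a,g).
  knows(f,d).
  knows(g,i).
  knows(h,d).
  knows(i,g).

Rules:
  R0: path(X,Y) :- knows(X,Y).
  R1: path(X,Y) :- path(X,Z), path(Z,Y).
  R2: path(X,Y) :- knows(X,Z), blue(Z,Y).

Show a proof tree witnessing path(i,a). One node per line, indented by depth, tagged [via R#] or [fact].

path(i,a)  [via R1]
  path(i,g)  [via R0]
    knows(i,g)  [fact]
  path(g,a)  [via R2]
    knows(g,i)  [fact]
    blue(i,a)  [fact]

round 1: derive path(a,g) via R0 from knows(a,g)
round 1: derive path(f,d) via R0 from knows(f,d)
round 1: derive path(g,i) via R0 from knows(g,i)
round 1: derive path(h,d) via R0 from knows(h,d)
round 1: derive path(i,g) via R0 from knows(i,g)
round 1: derive path(a,i) via R2 from knows(a,g), blue(g,i)
round 1: derive path(f,f) via R2 from knows(f,d), blue(d,f)
round 1: derive path(g,a) via R2 from knows(g,i), blue(i,a)
round 1: derive path(g,g) via R2 from knows(g,i), blue(i,g)
round 1: derive path(h,f) via R2 from knows(h,d), blue(d,f)
round 1: derive path(i,i) via R2 from knows(i,g), blue(g,i)
round 2: derive path(a,a) via R1 from path(a,g), path(g,a)
round 2: derive path(i,a) via R1 from path(i,g), path(g,a)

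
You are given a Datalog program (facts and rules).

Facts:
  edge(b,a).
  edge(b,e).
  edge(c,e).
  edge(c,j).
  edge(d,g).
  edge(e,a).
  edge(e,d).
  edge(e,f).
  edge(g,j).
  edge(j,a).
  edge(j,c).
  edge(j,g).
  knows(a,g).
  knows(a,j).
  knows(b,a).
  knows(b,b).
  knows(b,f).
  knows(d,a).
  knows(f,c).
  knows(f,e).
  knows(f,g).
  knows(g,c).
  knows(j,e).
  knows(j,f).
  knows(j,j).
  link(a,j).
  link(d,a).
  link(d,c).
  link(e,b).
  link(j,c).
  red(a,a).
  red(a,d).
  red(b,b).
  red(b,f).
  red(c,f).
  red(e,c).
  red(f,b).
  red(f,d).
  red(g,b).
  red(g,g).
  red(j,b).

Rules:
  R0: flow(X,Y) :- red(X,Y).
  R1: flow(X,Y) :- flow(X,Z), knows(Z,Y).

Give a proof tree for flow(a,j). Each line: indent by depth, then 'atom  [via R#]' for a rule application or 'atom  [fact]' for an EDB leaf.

round 1: derive flow(a,a) via R0 from red(a,a)
round 1: derive flow(a,d) via R0 from red(a,d)
round 1: derive flow(b,b) via R0 from red(b,b)
round 1: derive flow(b,f) via R0 from red(b,f)
round 1: derive flow(c,f) via R0 from red(c,f)
round 1: derive flow(e,c) via R0 from red(e,c)
round 1: derive flow(f,b) via R0 from red(f,b)
round 1: derive flow(f,d) via R0 from red(f,d)
round 1: derive flow(g,b) via R0 from red(g,b)
round 1: derive flow(g,g) via R0 from red(g,g)
round 1: derive flow(j,b) via R0 from red(j,b)
round 2: derive flow(a,g) via R1 from flow(a,a), knows(a,g)
round 2: derive flow(a,j) via R1 from flow(a,a), knows(a,j)
round 2: derive flow(b,a) via R1 from flow(b,b), knows(b,a)
round 2: derive flow(b,c) via R1 from flow(b,f), knows(f,c)
round 2: derive flow(b,e) via R1 from flow(b,f), knows(f,e)
round 2: derive flow(b,g) via R1 from flow(b,f), knows(f,g)
round 2: derive flow(c,c) via R1 from flow(c,f), knows(f,c)
round 2: derive flow(c,e) via R1 from flow(c,f), knows(f,e)
round 2: derive flow(c,g) via R1 from flow(c,f), knows(f,g)
round 2: derive flow(f,a) via R1 from flow(f,b), knows(b,a)
round 2: derive flow(f,f) via R1 from flow(f,b), knows(b,f)
round 2: derive flow(g,a) via R1 from flow(g,b), knows(b,a)
round 2: derive flow(g,c) via R1 from flow(g,g), knows(g,c)
round 2: derive flow(g,f) via R1 from flow(g,b), knows(b,f)
round 2: derive flow(j,a) via R1 from flow(j,b), knows(b,a)
round 2: derive flow(j,f) via R1 from flow(j,b), knows(b,f)
round 3: derive flow(a,c) via R1 from flow(a,g), knows(g,c)
round 3: derive flow(a,e) via R1 from flow(a,j), knows(j,e)
round 3: derive flow(a,f) via R1 from flow(a,j), knows(j,f)
round 3: derive flow(b,j) via R1 from flow(b,a), knows(a,j)
round 3: derive flow(f,c) via R1 from flow(f,f), knows(f,c)
round 3: derive flow(f,e) via R1 from flow(f,f), knows(f,e)
round 3: derive flow(f,g) via R1 from flow(f,a), knows(a,g)
round 3: derive flow(f,j) via R1 from flow(f,a), knows(a,j)
round 3: derive flow(g,e) via R1 from flow(g,f), knows(f,e)
round 3: derive flow(g,j) via R1 from flow(g,a), knows(a,j)
round 3: derive flow(j,c) via R1 from flow(j,f), knows(f,c)
round 3: derive flow(j,e) via R1 from flow(j,f), knows(f,e)
round 3: derive flow(j,g) via R1 from flow(j,a), knows(a,g)
round 3: derive flow(j,j) via R1 from flow(j,a), knows(a,j)

flow(a,j)  [via R1]
  flow(a,a)  [via R0]
    red(a,a)  [fact]
  knows(a,j)  [fact]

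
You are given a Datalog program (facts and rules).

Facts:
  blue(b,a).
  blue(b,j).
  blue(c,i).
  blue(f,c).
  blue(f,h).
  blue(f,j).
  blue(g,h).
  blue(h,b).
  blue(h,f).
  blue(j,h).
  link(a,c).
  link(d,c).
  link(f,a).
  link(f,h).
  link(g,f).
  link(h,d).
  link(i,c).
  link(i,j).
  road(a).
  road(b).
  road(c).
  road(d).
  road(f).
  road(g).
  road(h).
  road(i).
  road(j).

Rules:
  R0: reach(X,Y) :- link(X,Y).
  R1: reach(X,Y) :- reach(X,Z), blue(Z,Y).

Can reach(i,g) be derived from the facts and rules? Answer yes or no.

round 1: derive reach(a,c) via R0 from link(a,c)
round 1: derive reach(d,c) via R0 from link(d,c)
round 1: derive reach(f,a) via R0 from link(f,a)
round 1: derive reach(f,h) via R0 from link(f,h)
round 1: derive reach(g,f) via R0 from link(g,f)
round 1: derive reach(h,d) via R0 from link(h,d)
round 1: derive reach(i,c) via R0 from link(i,c)
round 1: derive reach(i,j) via R0 from link(i,j)
round 2: derive reach(a,i) via R1 from reach(a,c), blue(c,i)
round 2: derive reach(d,i) via R1 from reach(d,c), blue(c,i)
round 2: derive reach(f,b) via R1 from reach(f,h), blue(h,b)
round 2: derive reach(f,f) via R1 from reach(f,h), blue(h,f)
round 2: derive reach(g,c) via R1 from reach(g,f), blue(f,c)
round 2: derive reach(g,h) via R1 from reach(g,f), blue(f,h)
round 2: derive reach(g,j) via R1 from reach(g,f), blue(f,j)
round 2: derive reach(i,h) via R1 from reach(i,j), blue(j,h)
round 2: derive reach(i,i) via R1 from reach(i,c), blue(c,i)
round 3: derive reach(f,c) via R1 from reach(f,f), blue(f,c)
round 3: derive reach(f,j) via R1 from reach(f,b), blue(b,j)
round 3: derive reach(g,b) via R1 from reach(g,h), blue(h,b)
round 3: derive reach(g,i) via R1 from reach(g,c), blue(c,i)
round 3: derive reach(i,b) via R1 from reach(i,h), blue(h,b)
round 3: derive reach(i,f) via R1 from reach(i,h), blue(h,f)
round 4: derive reach(f,i) via R1 from reach(f,c), blue(c,i)
round 4: derive reach(g,a) via R1 from reach(g,b), blue(b,a)
round 4: derive reach(i,a) via R1 from reach(i,b), blue(b,a)

no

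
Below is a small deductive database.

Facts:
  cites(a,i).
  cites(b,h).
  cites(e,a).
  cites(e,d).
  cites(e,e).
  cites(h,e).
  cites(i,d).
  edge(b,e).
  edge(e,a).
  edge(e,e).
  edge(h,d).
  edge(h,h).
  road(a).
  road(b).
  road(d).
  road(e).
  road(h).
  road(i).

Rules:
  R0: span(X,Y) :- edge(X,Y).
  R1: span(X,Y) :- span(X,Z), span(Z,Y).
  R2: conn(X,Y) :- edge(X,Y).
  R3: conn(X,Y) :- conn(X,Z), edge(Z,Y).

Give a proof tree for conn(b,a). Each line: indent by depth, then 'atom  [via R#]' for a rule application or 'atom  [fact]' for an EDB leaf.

conn(b,a)  [via R3]
  conn(b,e)  [via R2]
    edge(b,e)  [fact]
  edge(e,a)  [fact]

round 1: derive conn(b,e) via R2 from edge(b,e)
round 1: derive conn(e,a) via R2 from edge(e,a)
round 1: derive conn(e,e) via R2 from edge(e,e)
round 1: derive conn(h,d) via R2 from edge(h,d)
round 1: derive conn(h,h) via R2 from edge(h,h)
round 2: derive conn(b,a) via R3 from conn(b,e), edge(e,a)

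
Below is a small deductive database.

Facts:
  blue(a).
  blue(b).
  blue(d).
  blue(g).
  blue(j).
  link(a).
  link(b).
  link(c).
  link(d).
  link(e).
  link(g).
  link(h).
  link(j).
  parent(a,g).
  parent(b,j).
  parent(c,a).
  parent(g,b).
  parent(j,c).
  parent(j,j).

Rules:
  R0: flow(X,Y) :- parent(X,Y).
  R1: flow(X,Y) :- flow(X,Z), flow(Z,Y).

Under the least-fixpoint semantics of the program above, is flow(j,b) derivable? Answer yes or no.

yes

round 1: derive flow(a,g) via R0 from parent(a,g)
round 1: derive flow(b,j) via R0 from parent(b,j)
round 1: derive flow(c,a) via R0 from parent(c,a)
round 1: derive flow(g,b) via R0 from parent(g,b)
round 1: derive flow(j,c) via R0 from parent(j,c)
round 1: derive flow(j,j) via R0 from parent(j,j)
round 2: derive flow(a,b) via R1 from flow(a,g), flow(g,b)
round 2: derive flow(b,c) via R1 from flow(b,j), flow(j,c)
round 2: derive flow(c,g) via R1 from flow(c,a), flow(a,g)
round 2: derive flow(g,j) via R1 from flow(g,b), flow(b,j)
round 2: derive flow(j,a) via R1 from flow(j,c), flow(c,a)
round 3: derive flow(a,c) via R1 from flow(a,b), flow(b,c)
round 3: derive flow(a,j) via R1 from flow(a,b), flow(b,j)
round 3: derive flow(b,a) via R1 from flow(b,c), flow(c,a)
round 3: derive flow(b,g) via R1 from flow(b,c), flow(c,g)
round 3: derive flow(c,b) via R1 from flow(c,a), flow(a,b)
round 3: derive flow(c,j) via R1 from flow(c,g), flow(g,j)
round 3: derive flow(g,a) via R1 from flow(g,j), flow(j,a)
round 3: derive flow(g,c) via R1 from flow(g,b), flow(b,c)
round 3: derive flow(j,b) via R1 from flow(j,a), flow(a,b)
round 3: derive flow(j,g) via R1 from flow(j,a), flow(a,g)
round 4: derive flow(a,a) via R1 from flow(a,b), flow(b,a)
round 4: derive flow(b,b) via R1 from flow(b,a), flow(a,b)
round 4: derive flow(c,c) via R1 from flow(c,a), flow(a,c)
round 4: derive flow(g,g) via R1 from flow(g,a), flow(a,g)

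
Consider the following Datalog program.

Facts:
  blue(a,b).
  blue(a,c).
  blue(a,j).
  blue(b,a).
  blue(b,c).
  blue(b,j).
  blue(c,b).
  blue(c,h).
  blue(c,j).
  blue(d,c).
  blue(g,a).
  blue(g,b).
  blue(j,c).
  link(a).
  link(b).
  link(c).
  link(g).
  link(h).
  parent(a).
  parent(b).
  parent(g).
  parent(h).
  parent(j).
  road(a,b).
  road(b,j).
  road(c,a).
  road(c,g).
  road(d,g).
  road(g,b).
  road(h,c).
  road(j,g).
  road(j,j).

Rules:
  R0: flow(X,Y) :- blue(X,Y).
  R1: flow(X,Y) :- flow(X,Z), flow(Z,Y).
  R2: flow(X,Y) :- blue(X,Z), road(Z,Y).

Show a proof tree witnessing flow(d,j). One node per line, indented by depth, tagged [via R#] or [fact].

flow(d,j)  [via R1]
  flow(d,a)  [via R2]
    blue(d,c)  [fact]
    road(c,a)  [fact]
  flow(a,j)  [via R0]
    blue(a,j)  [fact]

round 1: derive flow(a,b) via R0 from blue(a,b)
round 1: derive flow(a,c) via R0 from blue(a,c)
round 1: derive flow(a,j) via R0 from blue(a,j)
round 1: derive flow(b,a) via R0 from blue(b,a)
round 1: derive flow(b,c) via R0 from blue(b,c)
round 1: derive flow(b,j) via R0 from blue(b,j)
round 1: derive flow(c,b) via R0 from blue(c,b)
round 1: derive flow(c,h) via R0 from blue(c,h)
round 1: derive flow(c,j) via R0 from blue(c,j)
round 1: derive flow(d,c) via R0 from blue(d,c)
round 1: derive flow(g,a) via R0 from blue(g,a)
round 1: derive flow(g,b) via R0 from blue(g,b)
round 1: derive flow(j,c) via R0 from blue(j,c)
round 1: derive flow(a,a) via R2 from blue(a,c), road(c,a)
round 1: derive flow(a,g) via R2 from blue(a,c), road(c,g)
round 1: derive flow(b,b) via R2 from blue(b,a), road(a,b)
round 1: derive flow(b,g) via R2 from blue(b,c), road(c,g)
round 1: derive flow(c,c) via R2 from blue(c,h), road(h,c)
round 1: derive flow(c,g) via R2 from blue(c,j), road(j,g)
round 1: derive flow(d,a) via R2 from blue(d,c), road(c,a)
round 1: derive flow(d,g) via R2 from blue(d,c), road(c,g)
round 1: derive flow(g,j) via R2 from blue(g,b), road(b,j)
round 1: derive flow(j,a) via R2 from blue(j,c), road(c,a)
round 1: derive flow(j,g) via R2 from blue(j,c), road(c,g)
round 2: derive flow(a,h) via R1 from flow(a,c), flow(c,h)
round 2: derive flow(b,h) via R1 from flow(b,c), flow(c,h)
round 2: derive flow(c,a) via R1 from flow(c,b), flow(b,a)
round 2: derive flow(d,b) via R1 from flow(d,a), flow(a,b)
round 2: derive flow(d,h) via R1 from flow(d,c), flow(c,h)
round 2: derive flow(d,j) via R1 from flow(d,a), flow(a,j)
round 2: derive flow(g,c) via R1 from flow(g,a), flow(a,c)
round 2: derive flow(g,g) via R1 from flow(g,a), flow(a,g)
round 2: derive flow(j,b) via R1 from flow(j,a), flow(a,b)
round 2: derive flow(j,h) via R1 from flow(j,c), flow(c,h)
round 2: derive flow(j,j) via R1 from flow(j,a), flow(a,j)
round 3: derive flow(g,h) via R1 from flow(g,a), flow(a,h)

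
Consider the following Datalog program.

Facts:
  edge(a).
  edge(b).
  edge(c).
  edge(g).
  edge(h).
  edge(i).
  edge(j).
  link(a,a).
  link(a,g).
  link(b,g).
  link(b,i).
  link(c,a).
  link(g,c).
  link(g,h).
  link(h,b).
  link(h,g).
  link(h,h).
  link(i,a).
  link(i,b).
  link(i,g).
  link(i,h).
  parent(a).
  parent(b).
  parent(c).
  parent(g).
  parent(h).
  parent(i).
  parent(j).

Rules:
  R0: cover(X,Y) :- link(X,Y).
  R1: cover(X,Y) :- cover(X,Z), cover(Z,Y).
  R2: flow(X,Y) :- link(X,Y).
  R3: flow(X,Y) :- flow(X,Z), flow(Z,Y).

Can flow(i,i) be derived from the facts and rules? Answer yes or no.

yes

round 1: derive flow(a,a) via R2 from link(a,a)
round 1: derive flow(a,g) via R2 from link(a,g)
round 1: derive flow(b,g) via R2 from link(b,g)
round 1: derive flow(b,i) via R2 from link(b,i)
round 1: derive flow(c,a) via R2 from link(c,a)
round 1: derive flow(g,c) via R2 from link(g,c)
round 1: derive flow(g,h) via R2 from link(g,h)
round 1: derive flow(h,b) via R2 from link(h,b)
round 1: derive flow(h,g) via R2 from link(h,g)
round 1: derive flow(h,h) via R2 from link(h,h)
round 1: derive flow(i,a) via R2 from link(i,a)
round 1: derive flow(i,b) via R2 from link(i,b)
round 1: derive flow(i,g) via R2 from link(i,g)
round 1: derive flow(i,h) via R2 from link(i,h)
round 2: derive flow(a,c) via R3 from flow(a,g), flow(g,c)
round 2: derive flow(a,h) via R3 from flow(a,g), flow(g,h)
round 2: derive flow(b,a) via R3 from flow(b,i), flow(i,a)
round 2: derive flow(b,b) via R3 from flow(b,i), flow(i,b)
round 2: derive flow(b,c) via R3 from flow(b,g), flow(g,c)
round 2: derive flow(b,h) via R3 from flow(b,g), flow(g,h)
round 2: derive flow(c,g) via R3 from flow(c,a), flow(a,g)
round 2: derive flow(g,a) via R3 from flow(g,c), flow(c,a)
round 2: derive flow(g,b) via R3 from flow(g,h), flow(h,b)
round 2: derive flow(g,g) via R3 from flow(g,h), flow(h,g)
round 2: derive flow(h,c) via R3 from flow(h,g), flow(g,c)
round 2: derive flow(h,i) via R3 from flow(h,b), flow(b,i)
round 2: derive flow(i,c) via R3 from flow(i,g), flow(g,c)
round 2: derive flow(i,i) via R3 from flow(i,b), flow(b,i)
round 3: derive flow(a,b) via R3 from flow(a,g), flow(g,b)
round 3: derive flow(a,i) via R3 from flow(a,h), flow(h,i)
round 3: derive flow(c,b) via R3 from flow(c,g), flow(g,b)
round 3: derive flow(c,c) via R3 from flow(c,a), flow(a,c)
round 3: derive flow(c,h) via R3 from flow(c,a), flow(a,h)
round 3: derive flow(g,i) via R3 from flow(g,b), flow(b,i)
round 3: derive flow(h,a) via R3 from flow(h,b), flow(b,a)
round 4: derive flow(c,i) via R3 from flow(c,a), flow(a,i)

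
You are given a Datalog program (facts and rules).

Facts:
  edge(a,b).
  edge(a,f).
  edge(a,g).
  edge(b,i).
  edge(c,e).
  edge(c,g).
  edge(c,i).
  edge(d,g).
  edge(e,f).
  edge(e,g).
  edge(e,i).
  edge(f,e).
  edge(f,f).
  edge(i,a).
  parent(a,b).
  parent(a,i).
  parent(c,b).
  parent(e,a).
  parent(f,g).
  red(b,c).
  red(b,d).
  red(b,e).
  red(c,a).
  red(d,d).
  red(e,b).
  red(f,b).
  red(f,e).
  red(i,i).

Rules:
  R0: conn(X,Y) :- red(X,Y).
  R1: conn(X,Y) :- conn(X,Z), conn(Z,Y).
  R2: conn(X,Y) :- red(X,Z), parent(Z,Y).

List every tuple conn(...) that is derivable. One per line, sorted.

conn(b,a)
conn(b,b)
conn(b,c)
conn(b,d)
conn(b,e)
conn(b,i)
conn(c,a)
conn(c,b)
conn(c,c)
conn(c,d)
conn(c,e)
conn(c,i)
conn(d,d)
conn(e,a)
conn(e,b)
conn(e,c)
conn(e,d)
conn(e,e)
conn(e,i)
conn(f,a)
conn(f,b)
conn(f,c)
conn(f,d)
conn(f,e)
conn(f,i)
conn(i,i)

round 1: derive conn(b,c) via R0 from red(b,c)
round 1: derive conn(b,d) via R0 from red(b,d)
round 1: derive conn(b,e) via R0 from red(b,e)
round 1: derive conn(c,a) via R0 from red(c,a)
round 1: derive conn(d,d) via R0 from red(d,d)
round 1: derive conn(e,b) via R0 from red(e,b)
round 1: derive conn(f,b) via R0 from red(f,b)
round 1: derive conn(f,e) via R0 from red(f,e)
round 1: derive conn(i,i) via R0 from red(i,i)
round 1: derive conn(b,a) via R2 from red(b,e), parent(e,a)
round 1: derive conn(b,b) via R2 from red(b,c), parent(c,b)
round 1: derive conn(c,b) via R2 from red(c,a), parent(a,b)
round 1: derive conn(c,i) via R2 from red(c,a), parent(a,i)
round 1: derive conn(f,a) via R2 from red(f,e), parent(e,a)
round 2: derive conn(b,i) via R1 from conn(b,c), conn(c,i)
round 2: derive conn(c,c) via R1 from conn(c,b), conn(b,c)
round 2: derive conn(c,d) via R1 from conn(c,b), conn(b,d)
round 2: derive conn(c,e) via R1 from conn(c,b), conn(b,e)
round 2: derive conn(e,a) via R1 from conn(e,b), conn(b,a)
round 2: derive conn(e,c) via R1 from conn(e,b), conn(b,c)
round 2: derive conn(e,d) via R1 from conn(e,b), conn(b,d)
round 2: derive conn(e,e) via R1 from conn(e,b), conn(b,e)
round 2: derive conn(f,c) via R1 from conn(f,b), conn(b,c)
round 2: derive conn(f,d) via R1 from conn(f,b), conn(b,d)
round 3: derive conn(e,i) via R1 from conn(e,b), conn(b,i)
round 3: derive conn(f,i) via R1 from conn(f,b), conn(b,i)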